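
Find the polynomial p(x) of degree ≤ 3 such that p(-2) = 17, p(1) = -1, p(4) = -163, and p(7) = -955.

p(x) = -3x^3 + x^2 + 4x - 3

Write p(x) = ax^3 + bx^2 + cx + d. Substituting each data point gives a linear system:
  -8a + 4b - 2c + d = 17
  a + b + c + d = -1
  64a + 16b + 4c + d = -163
  343a + 49b + 7c + d = -955
Solving the system yields a = -3, b = 1, c = 4, d = -3.
So p(x) = -3x^3 + x^2 + 4x - 3.
Check: p(1) = -1. ✓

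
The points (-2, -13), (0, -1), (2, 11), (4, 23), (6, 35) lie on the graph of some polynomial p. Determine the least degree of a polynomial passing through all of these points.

1

Forward differences of the values at x = -2, 0, 2, 4, 6:
  p  : -13  -1  11  23  35
  Δ  : 12  12  12  12
  Δ^2: 0  0  0
  Δ^3: 0  0
  Δ^4: 0
The first differences are constant (12) and nonzero, while all higher differences vanish, so the minimal degree is 1.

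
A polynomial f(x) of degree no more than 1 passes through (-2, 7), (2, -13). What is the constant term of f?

-3

Write f(x) = ax + b. Substituting each data point gives a linear system:
  -2a + b = 7
  2a + b = -13
Solving the system yields a = -5, b = -3.
So f(x) = -5x - 3.
The constant term is -3.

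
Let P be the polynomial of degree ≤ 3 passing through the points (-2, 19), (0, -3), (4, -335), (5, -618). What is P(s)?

P(s) = -4s^3 - 4s^2 - 3s - 3

Write P(s) = as^3 + bs^2 + cs + d. Substituting each data point gives a linear system:
  -8a + 4b - 2c + d = 19
  d = -3
  64a + 16b + 4c + d = -335
  125a + 25b + 5c + d = -618
Solving the system yields a = -4, b = -4, c = -3, d = -3.
So P(s) = -4s³ - 4s² - 3s - 3.
Check: P(5) = -618. ✓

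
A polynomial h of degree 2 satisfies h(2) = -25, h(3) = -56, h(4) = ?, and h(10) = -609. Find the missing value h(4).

The 3 known points determine the degree-2 polynomial uniquely.
Write h(u) = au^2 + bu + c. Substituting each data point gives a linear system:
  4a + 2b + c = -25
  9a + 3b + c = -56
  100a + 10b + c = -609
Solving the system yields a = -6, b = -1, c = 1.
So h(u) = -6u^2 - u + 1.
Then h(4) = -99.

-99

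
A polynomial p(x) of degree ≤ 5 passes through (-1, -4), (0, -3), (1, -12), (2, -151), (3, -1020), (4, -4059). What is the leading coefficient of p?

Write p(x) = ax^5 + bx^4 + cx^3 + dx^2 + ex + k. Substituting each data point gives a linear system:
  -a + b - c + d - e + k = -4
  k = -3
  a + b + c + d + e + k = -12
  32a + 16b + 8c + 4d + 2e + k = -151
  243a + 81b + 27c + 9d + 3e + k = -1020
  1024a + 256b + 64c + 16d + 4e + k = -4059
Solving the system yields a = -3, b = -5, c = 5, d = 0, e = -6, k = -3.
So p(x) = -3x^5 - 5x^4 + 5x^3 - 6x - 3.
The leading coefficient is -3.

-3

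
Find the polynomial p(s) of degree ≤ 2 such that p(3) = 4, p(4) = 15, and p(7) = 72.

p(s) = 2s^2 - 3s - 5

Using the Lagrange interpolation formula with nodes 3, 4, 7:
  L_0(s) = (s - 4)(s - 7) / 4
  L_1(s) = (s - 3)(s - 7) / -3
  L_2(s) = (s - 3)(s - 4) / 12
Then p(s) = 4·L_0(s) + 15·L_1(s) + 72·L_2(s).
Expanding and collecting terms gives p(s) = 2s^2 - 3s - 5.
Check: p(4) = 15. ✓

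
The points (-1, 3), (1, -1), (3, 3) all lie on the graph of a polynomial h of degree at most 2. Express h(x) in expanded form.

Write h(x) = ax^2 + bx + c. Substituting each data point gives a linear system:
  a - b + c = 3
  a + b + c = -1
  9a + 3b + c = 3
Solving the system yields a = 1, b = -2, c = 0.
So h(x) = x^2 - 2x.
Check: h(-1) = 3. ✓

h(x) = x^2 - 2x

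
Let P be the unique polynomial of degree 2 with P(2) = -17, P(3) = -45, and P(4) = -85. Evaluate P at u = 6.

-201

Forward differences of the values at u = 2, 3, 4:
  P  : -17  -45  -85
  Δ  : -28  -40
  Δ^2: -12
The second differences are constant, confirming degree 2.
Interpolating (Newton forward form) and evaluating at u = 6 gives P(6) = -201.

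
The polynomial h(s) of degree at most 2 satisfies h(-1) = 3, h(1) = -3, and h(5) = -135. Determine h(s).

h(s) = -5s^2 - 3s + 5

Using the Lagrange interpolation formula with nodes -1, 1, 5:
  L_0(s) = (s - 1)(s - 5) / 12
  L_1(s) = (s + 1)(s - 5) / -8
  L_2(s) = (s + 1)(s - 1) / 24
Then h(s) = 3·L_0(s) - 3·L_1(s) - 135·L_2(s).
Expanding and collecting terms gives h(s) = -5s^2 - 3s + 5.
Check: h(1) = -3. ✓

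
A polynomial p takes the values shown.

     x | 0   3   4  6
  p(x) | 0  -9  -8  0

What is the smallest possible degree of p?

2

Divided differences on the nodes 0, 3, 4, 6:
  order 0: 0  -9  -8  0
  order 1: -3  1  4
  order 2: 1  1
  order 3: 0
The order-2 divided differences are all 1 (nonzero) and every higher order vanishes, so the data lies on a polynomial of degree exactly 2.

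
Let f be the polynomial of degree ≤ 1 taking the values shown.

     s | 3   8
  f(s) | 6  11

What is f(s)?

f(s) = s + 3

Write f(s) = as + b. Substituting each data point gives a linear system:
  3a + b = 6
  8a + b = 11
Solving the system yields a = 1, b = 3.
So f(s) = s + 3.
Check: f(3) = 6. ✓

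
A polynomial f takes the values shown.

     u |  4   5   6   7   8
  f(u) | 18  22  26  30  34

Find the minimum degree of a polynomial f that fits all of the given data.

Forward differences of the values at u = 4, 5, 6, 7, 8:
  f  : 18  22  26  30  34
  Δ  : 4  4  4  4
  Δ^2: 0  0  0
  Δ^3: 0  0
  Δ^4: 0
The first differences are constant (4) and nonzero, while all higher differences vanish, so the minimal degree is 1.

1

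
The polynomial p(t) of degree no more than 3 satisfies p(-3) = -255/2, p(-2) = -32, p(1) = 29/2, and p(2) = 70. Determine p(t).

p(t) = 6t^3 + 4t^2 + (3/2)t + 3

Write p(t) = at^3 + bt^2 + ct + d. Substituting each data point gives a linear system:
  -27a + 9b - 3c + d = -255/2
  -8a + 4b - 2c + d = -32
  a + b + c + d = 29/2
  8a + 4b + 2c + d = 70
Solving the system yields a = 6, b = 4, c = 3/2, d = 3.
So p(t) = 6t³ + 4t² + (3/2)t + 3.
Check: p(-3) = -255/2. ✓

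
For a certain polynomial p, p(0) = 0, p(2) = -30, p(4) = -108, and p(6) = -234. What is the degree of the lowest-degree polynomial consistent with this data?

Forward differences of the values at s = 0, 2, 4, 6:
  p  : 0  -30  -108  -234
  Δ  : -30  -78  -126
  Δ^2: -48  -48
  Δ^3: 0
The second differences are constant (-48) and nonzero, while all higher differences vanish, so the minimal degree is 2.

2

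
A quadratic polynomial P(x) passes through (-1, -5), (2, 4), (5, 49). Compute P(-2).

Write P(x) = ax^2 + bx + c. Substituting each data point gives a linear system:
  a - b + c = -5
  4a + 2b + c = 4
  25a + 5b + c = 49
Solving the system yields a = 2, b = 1, c = -6.
So P(x) = 2x² + x - 6.
Then P(-2) = 0.

0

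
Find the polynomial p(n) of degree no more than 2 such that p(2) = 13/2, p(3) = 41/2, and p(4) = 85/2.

Write p(n) = an^2 + bn + c. Substituting each data point gives a linear system:
  4a + 2b + c = 13/2
  9a + 3b + c = 41/2
  16a + 4b + c = 85/2
Solving the system yields a = 4, b = -6, c = 5/2.
So p(n) = 4n² - 6n + 5/2.
Check: p(4) = 85/2. ✓

p(n) = 4n^2 - 6n + 5/2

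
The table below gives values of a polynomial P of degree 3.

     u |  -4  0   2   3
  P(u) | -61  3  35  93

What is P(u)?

Using the Lagrange interpolation formula with nodes -4, 0, 2, 3:
  L_0(u) = u(u - 2)(u - 3) / -168
  L_1(u) = (u + 4)(u - 2)(u - 3) / 24
  L_2(u) = (u + 4)u(u - 3) / -12
  L_3(u) = (u + 4)u(u - 2) / 21
Then P(u) = -61·L_0(u) + 3·L_1(u) + 35·L_2(u) + 93·L_3(u).
Expanding and collecting terms gives P(u) = 2u^3 + 4u^2 + 3.
Check: P(2) = 35. ✓

P(u) = 2u^3 + 4u^2 + 3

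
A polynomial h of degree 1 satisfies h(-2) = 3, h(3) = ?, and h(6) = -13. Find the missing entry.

The 2 known points determine the degree-1 polynomial uniquely.
Write h(n) = an + b. Substituting each data point gives a linear system:
  -2a + b = 3
  6a + b = -13
Solving the system yields a = -2, b = -1.
So h(n) = -2n - 1.
Then h(3) = -7.

-7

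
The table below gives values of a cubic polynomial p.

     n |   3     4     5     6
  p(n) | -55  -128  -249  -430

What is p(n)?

p(n) = -2n^3 + n - 4

Write p(n) = an^3 + bn^2 + cn + d. Substituting each data point gives a linear system:
  27a + 9b + 3c + d = -55
  64a + 16b + 4c + d = -128
  125a + 25b + 5c + d = -249
  216a + 36b + 6c + d = -430
Solving the system yields a = -2, b = 0, c = 1, d = -4.
So p(n) = -2n^3 + n - 4.
Check: p(6) = -430. ✓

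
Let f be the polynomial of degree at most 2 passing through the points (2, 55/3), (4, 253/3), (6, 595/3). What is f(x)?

Using the Lagrange interpolation formula with nodes 2, 4, 6:
  L_0(x) = (x - 4)(x - 6) / 8
  L_1(x) = (x - 2)(x - 6) / -4
  L_2(x) = (x - 2)(x - 4) / 8
Then f(x) = 55/3·L_0(x) + 253/3·L_1(x) + 595/3·L_2(x).
Expanding and collecting terms gives f(x) = 6x^2 - 3x + 1/3.
Check: f(6) = 595/3. ✓

f(x) = 6x^2 - 3x + 1/3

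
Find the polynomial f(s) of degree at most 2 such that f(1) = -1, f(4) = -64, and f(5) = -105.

f(s) = -5s^2 + 4s

Using the Lagrange interpolation formula with nodes 1, 4, 5:
  L_0(s) = (s - 4)(s - 5) / 12
  L_1(s) = (s - 1)(s - 5) / -3
  L_2(s) = (s - 1)(s - 4) / 4
Then f(s) = -1·L_0(s) - 64·L_1(s) - 105·L_2(s).
Expanding and collecting terms gives f(s) = -5s^2 + 4s.
Check: f(4) = -64. ✓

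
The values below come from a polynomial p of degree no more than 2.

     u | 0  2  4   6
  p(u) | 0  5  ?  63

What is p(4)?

26

On equispaced nodes a degree-2 polynomial has vanishing third forward difference, so
  - p(0) + 3·p(2) - 3·p(4) + p(6) = 0.
Substituting the known values and solving for p(4):
  -3·p(4) = -78
  p(4) = 26.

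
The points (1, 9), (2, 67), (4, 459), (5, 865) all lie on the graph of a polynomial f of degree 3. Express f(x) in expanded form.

f(x) = 6x^3 + 4x^2 + 4x - 5

Write f(x) = ax^3 + bx^2 + cx + d. Substituting each data point gives a linear system:
  a + b + c + d = 9
  8a + 4b + 2c + d = 67
  64a + 16b + 4c + d = 459
  125a + 25b + 5c + d = 865
Solving the system yields a = 6, b = 4, c = 4, d = -5.
So f(x) = 6x^3 + 4x^2 + 4x - 5.
Check: f(5) = 865. ✓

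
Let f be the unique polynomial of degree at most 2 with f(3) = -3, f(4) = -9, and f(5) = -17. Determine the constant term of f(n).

Write f(n) = an^2 + bn + c. Substituting each data point gives a linear system:
  9a + 3b + c = -3
  16a + 4b + c = -9
  25a + 5b + c = -17
Solving the system yields a = -1, b = 1, c = 3.
So f(n) = -n² + n + 3.
The constant term is 3.

3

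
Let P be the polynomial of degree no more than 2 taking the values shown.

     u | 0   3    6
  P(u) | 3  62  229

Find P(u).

P(u) = 6u^2 + (5/3)u + 3

Write P(u) = au^2 + bu + c. Substituting each data point gives a linear system:
  c = 3
  9a + 3b + c = 62
  36a + 6b + c = 229
Solving the system yields a = 6, b = 5/3, c = 3.
So P(u) = 6u^2 + (5/3)u + 3.
Check: P(6) = 229. ✓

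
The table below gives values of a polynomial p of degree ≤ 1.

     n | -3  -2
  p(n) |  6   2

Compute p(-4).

10

Write p(n) = an + b. Substituting each data point gives a linear system:
  -3a + b = 6
  -2a + b = 2
Solving the system yields a = -4, b = -6.
So p(n) = -4n - 6.
Then p(-4) = 10.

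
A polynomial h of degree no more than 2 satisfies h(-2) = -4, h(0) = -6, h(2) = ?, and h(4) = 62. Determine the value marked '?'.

On equispaced nodes a degree-2 polynomial has vanishing third forward difference, so
  - h(-2) + 3·h(0) - 3·h(2) + h(4) = 0.
Substituting the known values and solving for h(2):
  -3·h(2) = -48
  h(2) = 16.

16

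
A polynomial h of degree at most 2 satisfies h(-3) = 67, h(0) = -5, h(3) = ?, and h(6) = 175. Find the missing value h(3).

31

On equispaced nodes a degree-2 polynomial has vanishing third forward difference, so
  - h(-3) + 3·h(0) - 3·h(3) + h(6) = 0.
Substituting the known values and solving for h(3):
  -3·h(3) = -93
  h(3) = 31.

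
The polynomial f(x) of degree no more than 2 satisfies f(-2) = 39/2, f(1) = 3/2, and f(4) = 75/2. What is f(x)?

f(x) = 3x^2 - 3x + 3/2

Using the Lagrange interpolation formula with nodes -2, 1, 4:
  L_0(x) = (x - 1)(x - 4) / 18
  L_1(x) = (x + 2)(x - 4) / -9
  L_2(x) = (x + 2)(x - 1) / 18
Then f(x) = 39/2·L_0(x) + 3/2·L_1(x) + 75/2·L_2(x).
Expanding and collecting terms gives f(x) = 3x² - 3x + 3/2.
Check: f(4) = 75/2. ✓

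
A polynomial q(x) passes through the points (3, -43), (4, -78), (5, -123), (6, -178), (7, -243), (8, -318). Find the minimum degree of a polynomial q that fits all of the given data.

Forward differences of the values at x = 3, 4, 5, 6, 7, 8:
  q  : -43  -78  -123  -178  -243  -318
  Δ  : -35  -45  -55  -65  -75
  Δ^2: -10  -10  -10  -10
  Δ^3: 0  0  0
  Δ^4: 0  0
  Δ^5: 0
The second differences are constant (-10) and nonzero, while all higher differences vanish, so the minimal degree is 2.

2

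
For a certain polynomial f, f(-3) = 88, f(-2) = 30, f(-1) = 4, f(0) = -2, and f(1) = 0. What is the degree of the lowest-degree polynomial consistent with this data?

3

Forward differences of the values at s = -3, -2, -1, 0, 1:
  f  : 88  30  4  -2  0
  Δ  : -58  -26  -6  2
  Δ^2: 32  20  8
  Δ^3: -12  -12
  Δ^4: 0
The third differences are constant (-12) and nonzero, while all higher differences vanish, so the minimal degree is 3.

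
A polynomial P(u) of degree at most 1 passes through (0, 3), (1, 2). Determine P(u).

Write P(u) = au + b. Substituting each data point gives a linear system:
  b = 3
  a + b = 2
Solving the system yields a = -1, b = 3.
So P(u) = -u + 3.
Check: P(1) = 2. ✓

P(u) = -u + 3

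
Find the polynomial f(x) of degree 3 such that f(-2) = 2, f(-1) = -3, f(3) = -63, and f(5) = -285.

Using the Lagrange interpolation formula with nodes -2, -1, 3, 5:
  L_0(x) = (x + 1)(x - 3)(x - 5) / -35
  L_1(x) = (x + 2)(x - 3)(x - 5) / 24
  L_2(x) = (x + 2)(x + 1)(x - 5) / -40
  L_3(x) = (x + 2)(x + 1)(x - 3) / 84
Then f(x) = 2·L_0(x) - 3·L_1(x) - 63·L_2(x) - 285·L_3(x).
Expanding and collecting terms gives f(x) = -2x^3 - 2x^2 + 3x.
Check: f(5) = -285. ✓

f(x) = -2x^3 - 2x^2 + 3x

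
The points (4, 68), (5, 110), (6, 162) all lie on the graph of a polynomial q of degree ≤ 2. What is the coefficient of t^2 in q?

Write q(t) = at^2 + bt + c. Substituting each data point gives a linear system:
  16a + 4b + c = 68
  25a + 5b + c = 110
  36a + 6b + c = 162
Solving the system yields a = 5, b = -3, c = 0.
So q(t) = 5t^2 - 3t.
The leading coefficient is 5.

5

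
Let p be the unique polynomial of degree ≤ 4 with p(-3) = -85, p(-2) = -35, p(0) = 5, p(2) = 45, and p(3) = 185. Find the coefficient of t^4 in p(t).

Write p(t) = at^4 + bt^3 + ct^2 + dt + e. Substituting each data point gives a linear system:
  81a - 27b + 9c - 3d + e = -85
  16a - 8b + 4c - 2d + e = -35
  e = 5
  16a + 8b + 4c + 2d + e = 45
  81a + 27b + 9c + 3d + e = 185
Solving the system yields a = 1, b = 5, c = -4, d = 0, e = 5.
So p(t) = t^4 + 5t^3 - 4t^2 + 5.
The leading coefficient is 1.

1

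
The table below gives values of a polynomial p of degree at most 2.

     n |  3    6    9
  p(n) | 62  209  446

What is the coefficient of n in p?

Write p(n) = an^2 + bn + c. Substituting each data point gives a linear system:
  9a + 3b + c = 62
  36a + 6b + c = 209
  81a + 9b + c = 446
Solving the system yields a = 5, b = 4, c = 5.
So p(n) = 5n^2 + 4n + 5.
The coefficient of n is 4.

4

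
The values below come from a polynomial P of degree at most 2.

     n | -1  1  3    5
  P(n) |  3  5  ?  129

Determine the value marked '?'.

On equispaced nodes a degree-2 polynomial has vanishing third forward difference, so
  - P(-1) + 3·P(1) - 3·P(3) + P(5) = 0.
Substituting the known values and solving for P(3):
  -3·P(3) = -141
  P(3) = 47.

47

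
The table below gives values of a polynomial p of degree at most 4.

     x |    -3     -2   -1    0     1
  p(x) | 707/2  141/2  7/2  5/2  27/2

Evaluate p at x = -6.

Using the Lagrange interpolation formula with nodes -3, -2, -1, 0, 1:
  L_0(x) = (x + 2)(x + 1)x(x - 1) / 24
  L_1(x) = (x + 3)(x + 1)x(x - 1) / -6
  L_2(x) = (x + 3)(x + 2)x(x - 1) / 4
  L_3(x) = (x + 3)(x + 2)(x + 1)(x - 1) / -6
  L_4(x) = (x + 3)(x + 2)(x + 1)x / 24
Then p(x) = 707/2·L_0(x) + 141/2·L_1(x) + 7/2·L_2(x) + 5/2·L_3(x) + 27/2·L_4(x).
Expanding and collecting terms gives p(x) = 4x^4 - x^3 + 2x^2 + 6x + 5/2.
Evaluating at x = -6: p(-6) = 10877/2.

10877/2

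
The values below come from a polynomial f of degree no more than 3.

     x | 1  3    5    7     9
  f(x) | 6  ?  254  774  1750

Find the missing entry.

On equispaced nodes a degree-3 polynomial has vanishing fourth forward difference, so
  f(1) - 4·f(3) + 6·f(5) - 4·f(7) + f(9) = 0.
Substituting the known values and solving for f(3):
  -4·f(3) = -184
  f(3) = 46.

46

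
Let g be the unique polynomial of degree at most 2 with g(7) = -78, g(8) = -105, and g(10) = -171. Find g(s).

g(s) = -2s^2 + 3s - 1

Write g(s) = as^2 + bs + c. Substituting each data point gives a linear system:
  49a + 7b + c = -78
  64a + 8b + c = -105
  100a + 10b + c = -171
Solving the system yields a = -2, b = 3, c = -1.
So g(s) = -2s² + 3s - 1.
Check: g(8) = -105. ✓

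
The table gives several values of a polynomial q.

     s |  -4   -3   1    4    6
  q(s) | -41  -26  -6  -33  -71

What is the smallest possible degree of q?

Divided differences on the nodes -4, -3, 1, 4, 6:
  order 0: -41  -26  -6  -33  -71
  order 1: 15  5  -9  -19
  order 2: -2  -2  -2
  order 3: 0  0
  order 4: 0
The order-2 divided differences are all -2 (nonzero) and every higher order vanishes, so the data lies on a polynomial of degree exactly 2.

2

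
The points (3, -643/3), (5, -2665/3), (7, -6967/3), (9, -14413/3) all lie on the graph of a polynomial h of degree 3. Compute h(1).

-37/3

Write h(t) = at^3 + bt^2 + ct + d. Substituting each data point gives a linear system:
  27a + 9b + 3c + d = -643/3
  125a + 25b + 5c + d = -2665/3
  343a + 49b + 7c + d = -6967/3
  729a + 81b + 9c + d = -14413/3
Solving the system yields a = -6, b = -5, c = -3, d = 5/3.
So h(t) = -6t^3 - 5t^2 - 3t + 5/3.
Then h(1) = -37/3.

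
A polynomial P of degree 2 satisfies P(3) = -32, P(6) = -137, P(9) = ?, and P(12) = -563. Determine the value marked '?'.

-314

The 3 known points determine the degree-2 polynomial uniquely.
Write P(s) = as^2 + bs + c. Substituting each data point gives a linear system:
  9a + 3b + c = -32
  36a + 6b + c = -137
  144a + 12b + c = -563
Solving the system yields a = -4, b = 1, c = 1.
So P(s) = -4s^2 + s + 1.
Then P(9) = -314.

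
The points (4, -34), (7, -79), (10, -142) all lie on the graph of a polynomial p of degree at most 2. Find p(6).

Using the Lagrange interpolation formula with nodes 4, 7, 10:
  L_0(s) = (s - 7)(s - 10) / 18
  L_1(s) = (s - 4)(s - 10) / -9
  L_2(s) = (s - 4)(s - 7) / 18
Then p(s) = -34·L_0(s) - 79·L_1(s) - 142·L_2(s).
Expanding and collecting terms gives p(s) = -s^2 - 4s - 2.
Evaluating at s = 6: p(6) = -62.

-62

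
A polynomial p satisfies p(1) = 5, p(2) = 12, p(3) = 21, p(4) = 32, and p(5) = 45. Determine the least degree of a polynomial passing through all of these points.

Forward differences of the values at u = 1, 2, 3, 4, 5:
  p  : 5  12  21  32  45
  Δ  : 7  9  11  13
  Δ^2: 2  2  2
  Δ^3: 0  0
  Δ^4: 0
The second differences are constant (2) and nonzero, while all higher differences vanish, so the minimal degree is 2.

2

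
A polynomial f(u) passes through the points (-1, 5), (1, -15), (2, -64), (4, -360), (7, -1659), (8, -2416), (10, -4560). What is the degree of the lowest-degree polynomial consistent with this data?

3

Divided differences on the nodes -1, 1, 2, 4, 7, 8, 10:
  order 0: 5  -15  -64  -360  -1659  -2416  -4560
  order 1: -10  -49  -148  -433  -757  -1072
  order 2: -13  -33  -57  -81  -105
  order 3: -4  -4  -4  -4
  order 4: 0  0  0
  order 5: 0  0
  order 6: 0
The order-3 divided differences are all -4 (nonzero) and every higher order vanishes, so the data lies on a polynomial of degree exactly 3.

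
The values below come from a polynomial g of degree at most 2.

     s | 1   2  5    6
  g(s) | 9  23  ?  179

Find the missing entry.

125

The 3 known points determine the degree-2 polynomial uniquely.
Write g(s) = as^2 + bs + c. Substituting each data point gives a linear system:
  a + b + c = 9
  4a + 2b + c = 23
  36a + 6b + c = 179
Solving the system yields a = 5, b = -1, c = 5.
So g(s) = 5s^2 - s + 5.
Then g(5) = 125.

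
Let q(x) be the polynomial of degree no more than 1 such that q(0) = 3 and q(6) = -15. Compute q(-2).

Using the Lagrange interpolation formula with nodes 0, 6:
  L_0(x) = (x - 6) / -6
  L_1(x) = x / 6
Then q(x) = 3·L_0(x) - 15·L_1(x).
Expanding and collecting terms gives q(x) = -3x + 3.
Evaluating at x = -2: q(-2) = 9.

9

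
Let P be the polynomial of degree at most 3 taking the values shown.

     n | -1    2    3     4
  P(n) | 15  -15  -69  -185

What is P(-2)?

Write P(n) = an^3 + bn^2 + cn + d. Substituting each data point gives a linear system:
  -a + b - c + d = 15
  8a + 4b + 2c + d = -15
  27a + 9b + 3c + d = -69
  64a + 16b + 4c + d = -185
Solving the system yields a = -4, b = 5, c = -3, d = 3.
So P(n) = -4n^3 + 5n^2 - 3n + 3.
Then P(-2) = 61.

61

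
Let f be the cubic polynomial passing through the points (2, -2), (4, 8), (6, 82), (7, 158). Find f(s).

f(s) = s^3 - 4s^2 + s + 4

Write f(s) = as^3 + bs^2 + cs + d. Substituting each data point gives a linear system:
  8a + 4b + 2c + d = -2
  64a + 16b + 4c + d = 8
  216a + 36b + 6c + d = 82
  343a + 49b + 7c + d = 158
Solving the system yields a = 1, b = -4, c = 1, d = 4.
So f(s) = s^3 - 4s^2 + s + 4.
Check: f(2) = -2. ✓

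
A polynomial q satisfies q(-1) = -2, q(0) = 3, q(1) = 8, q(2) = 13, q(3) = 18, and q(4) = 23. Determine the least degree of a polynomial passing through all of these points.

Forward differences of the values at t = -1, 0, 1, 2, 3, 4:
  q  : -2  3  8  13  18  23
  Δ  : 5  5  5  5  5
  Δ^2: 0  0  0  0
  Δ^3: 0  0  0
  Δ^4: 0  0
  Δ^5: 0
The first differences are constant (5) and nonzero, while all higher differences vanish, so the minimal degree is 1.

1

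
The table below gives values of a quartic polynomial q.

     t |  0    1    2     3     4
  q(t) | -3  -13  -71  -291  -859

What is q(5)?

Forward differences of the values at t = 0, 1, 2, 3, 4:
  q  : -3  -13  -71  -291  -859
  Δ  : -10  -58  -220  -568
  Δ^2: -48  -162  -348
  Δ^3: -114  -186
  Δ^4: -72
The fourth differences are constant, confirming degree 4.
Interpolating (Newton forward form) and evaluating at t = 5 gives q(5) = -2033.

-2033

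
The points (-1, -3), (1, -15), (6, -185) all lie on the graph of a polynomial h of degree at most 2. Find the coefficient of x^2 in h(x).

Write h(x) = ax^2 + bx + c. Substituting each data point gives a linear system:
  a - b + c = -3
  a + b + c = -15
  36a + 6b + c = -185
Solving the system yields a = -4, b = -6, c = -5.
So h(x) = -4x^2 - 6x - 5.
The leading coefficient is -4.

-4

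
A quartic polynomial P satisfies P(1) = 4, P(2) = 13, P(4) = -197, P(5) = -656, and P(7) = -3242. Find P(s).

P(s) = -2s^4 + 4s^3 + 4s^2 - s - 1

Write P(s) = as^4 + bs^3 + cs^2 + ds + e. Substituting each data point gives a linear system:
  a + b + c + d + e = 4
  16a + 8b + 4c + 2d + e = 13
  256a + 64b + 16c + 4d + e = -197
  625a + 125b + 25c + 5d + e = -656
  2401a + 343b + 49c + 7d + e = -3242
Solving the system yields a = -2, b = 4, c = 4, d = -1, e = -1.
So P(s) = -2s⁴ + 4s³ + 4s² - s - 1.
Check: P(7) = -3242. ✓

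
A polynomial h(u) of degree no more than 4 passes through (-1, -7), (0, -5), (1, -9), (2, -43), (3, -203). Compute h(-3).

Write h(u) = au^4 + bu^3 + cu^2 + du + e. Substituting each data point gives a linear system:
  a - b + c - d + e = -7
  e = -5
  a + b + c + d + e = -9
  16a + 8b + 4c + 2d + e = -43
  81a + 27b + 9c + 3d + e = -203
Solving the system yields a = -3, b = 2, c = 0, d = -3, e = -5.
So h(u) = -3u^4 + 2u^3 - 3u - 5.
Then h(-3) = -293.

-293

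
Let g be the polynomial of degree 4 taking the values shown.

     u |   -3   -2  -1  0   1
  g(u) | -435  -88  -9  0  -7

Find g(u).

Using the Lagrange interpolation formula with nodes -3, -2, -1, 0, 1:
  L_0(u) = (u + 2)(u + 1)u(u - 1) / 24
  L_1(u) = (u + 3)(u + 1)u(u - 1) / -6
  L_2(u) = (u + 3)(u + 2)u(u - 1) / 4
  L_3(u) = (u + 3)(u + 2)(u + 1)(u - 1) / -6
  L_4(u) = (u + 3)(u + 2)(u + 1)u / 24
Then g(u) = -435·L_0(u) - 88·L_1(u) - 9·L_2(u) + 0·L_3(u) - 7·L_4(u).
Expanding and collecting terms gives g(u) = -6u^4 - 3u^3 - 2u^2 + 4u.
Check: g(-3) = -435. ✓

g(u) = -6u^4 - 3u^3 - 2u^2 + 4u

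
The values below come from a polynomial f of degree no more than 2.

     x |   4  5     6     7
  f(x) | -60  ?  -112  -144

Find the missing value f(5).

-84

The 3 known points determine the degree-2 polynomial uniquely.
Write f(x) = ax^2 + bx + c. Substituting each data point gives a linear system:
  16a + 4b + c = -60
  36a + 6b + c = -112
  49a + 7b + c = -144
Solving the system yields a = -2, b = -6, c = -4.
So f(x) = -2x² - 6x - 4.
Then f(5) = -84.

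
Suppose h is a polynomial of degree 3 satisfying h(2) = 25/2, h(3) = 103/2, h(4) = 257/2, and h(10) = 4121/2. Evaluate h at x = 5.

511/2

Using the Lagrange interpolation formula with nodes 2, 3, 4, 10:
  L_0(x) = (x - 3)(x - 4)(x - 10) / -16
  L_1(x) = (x - 2)(x - 4)(x - 10) / 7
  L_2(x) = (x - 2)(x - 3)(x - 10) / -12
  L_3(x) = (x - 2)(x - 3)(x - 4) / 336
Then h(x) = 25/2·L_0(x) + 103/2·L_1(x) + 257/2·L_2(x) + 4121/2·L_3(x).
Expanding and collecting terms gives h(x) = 2x^3 + x^2 - 4x + 1/2.
Evaluating at x = 5: h(5) = 511/2.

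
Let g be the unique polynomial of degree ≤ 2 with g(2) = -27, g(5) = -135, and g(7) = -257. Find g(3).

-53

Using the Lagrange interpolation formula with nodes 2, 5, 7:
  L_0(t) = (t - 5)(t - 7) / 15
  L_1(t) = (t - 2)(t - 7) / -6
  L_2(t) = (t - 2)(t - 5) / 10
Then g(t) = -27·L_0(t) - 135·L_1(t) - 257·L_2(t).
Expanding and collecting terms gives g(t) = -5t^2 - t - 5.
Evaluating at t = 3: g(3) = -53.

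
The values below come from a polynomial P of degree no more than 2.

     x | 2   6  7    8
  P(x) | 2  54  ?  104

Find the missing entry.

77

The 3 known points determine the degree-2 polynomial uniquely.
Write P(x) = ax^2 + bx + c. Substituting each data point gives a linear system:
  4a + 2b + c = 2
  36a + 6b + c = 54
  64a + 8b + c = 104
Solving the system yields a = 2, b = -3, c = 0.
So P(x) = 2x^2 - 3x.
Then P(7) = 77.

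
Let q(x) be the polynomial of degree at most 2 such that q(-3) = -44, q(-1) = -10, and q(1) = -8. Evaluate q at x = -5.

Using the Lagrange interpolation formula with nodes -3, -1, 1:
  L_0(x) = (x + 1)(x - 1) / 8
  L_1(x) = (x + 3)(x - 1) / -4
  L_2(x) = (x + 3)(x + 1) / 8
Then q(x) = -44·L_0(x) - 10·L_1(x) - 8·L_2(x).
Expanding and collecting terms gives q(x) = -4x² + x - 5.
Evaluating at x = -5: q(-5) = -110.

-110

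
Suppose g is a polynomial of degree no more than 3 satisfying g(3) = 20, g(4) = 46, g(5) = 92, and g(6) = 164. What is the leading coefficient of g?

Write g(x) = ax^3 + bx^2 + cx + d. Substituting each data point gives a linear system:
  27a + 9b + 3c + d = 20
  64a + 16b + 4c + d = 46
  125a + 25b + 5c + d = 92
  216a + 36b + 6c + d = 164
Solving the system yields a = 1, b = -2, c = 3, d = 2.
So g(x) = x^3 - 2x^2 + 3x + 2.
The leading coefficient is 1.

1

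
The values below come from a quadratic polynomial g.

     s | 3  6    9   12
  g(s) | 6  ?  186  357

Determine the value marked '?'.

The 3 known points determine the degree-2 polynomial uniquely.
Write g(s) = as^2 + bs + c. Substituting each data point gives a linear system:
  9a + 3b + c = 6
  81a + 9b + c = 186
  144a + 12b + c = 357
Solving the system yields a = 3, b = -6, c = -3.
So g(s) = 3s^2 - 6s - 3.
Then g(6) = 69.

69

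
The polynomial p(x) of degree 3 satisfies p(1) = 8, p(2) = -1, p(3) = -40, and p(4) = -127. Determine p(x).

p(x) = -3x^3 + 3x^2 + 3x + 5

Using the Lagrange interpolation formula with nodes 1, 2, 3, 4:
  L_0(x) = (x - 2)(x - 3)(x - 4) / -6
  L_1(x) = (x - 1)(x - 3)(x - 4) / 2
  L_2(x) = (x - 1)(x - 2)(x - 4) / -2
  L_3(x) = (x - 1)(x - 2)(x - 3) / 6
Then p(x) = 8·L_0(x) - 1·L_1(x) - 40·L_2(x) - 127·L_3(x).
Expanding and collecting terms gives p(x) = -3x³ + 3x² + 3x + 5.
Check: p(3) = -40. ✓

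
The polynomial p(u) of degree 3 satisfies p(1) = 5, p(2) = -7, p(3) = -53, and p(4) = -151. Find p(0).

1

Forward differences of the values at u = 1, 2, 3, 4:
  p  : 5  -7  -53  -151
  Δ  : -12  -46  -98
  Δ^2: -34  -52
  Δ^3: -18
The third differences are constant, confirming degree 3.
Interpolating (Newton forward form) and evaluating at u = 0 gives p(0) = 1.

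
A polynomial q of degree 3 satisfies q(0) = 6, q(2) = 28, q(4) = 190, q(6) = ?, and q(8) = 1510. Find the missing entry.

The 4 known points determine the degree-3 polynomial uniquely.
Write q(n) = an^3 + bn^2 + cn + d. Substituting each data point gives a linear system:
  d = 6
  8a + 4b + 2c + d = 28
  64a + 16b + 4c + d = 190
  512a + 64b + 8c + d = 1510
Solving the system yields a = 3, b = -1/2, c = 0, d = 6.
So q(n) = 3n^3 - (1/2)n^2 + 6.
Then q(6) = 636.

636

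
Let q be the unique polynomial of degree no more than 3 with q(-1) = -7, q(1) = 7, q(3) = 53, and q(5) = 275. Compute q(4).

133

Forward differences of the values at u = -1, 1, 3, 5:
  q  : -7  7  53  275
  Δ  : 14  46  222
  Δ^2: 32  176
  Δ^3: 144
The third differences are constant, confirming degree 3.
Interpolating (Newton forward form) and evaluating at u = 4 gives q(4) = 133.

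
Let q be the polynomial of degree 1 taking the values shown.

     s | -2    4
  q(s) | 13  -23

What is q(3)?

Using the Lagrange interpolation formula with nodes -2, 4:
  L_0(s) = (s - 4) / -6
  L_1(s) = (s + 2) / 6
Then q(s) = 13·L_0(s) - 23·L_1(s).
Expanding and collecting terms gives q(s) = -6s + 1.
Evaluating at s = 3: q(3) = -17.

-17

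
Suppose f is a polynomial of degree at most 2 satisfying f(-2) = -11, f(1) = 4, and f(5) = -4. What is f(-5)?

Write f(x) = ax^2 + bx + c. Substituting each data point gives a linear system:
  4a - 2b + c = -11
  a + b + c = 4
  25a + 5b + c = -4
Solving the system yields a = -1, b = 4, c = 1.
So f(x) = -x² + 4x + 1.
Then f(-5) = -44.

-44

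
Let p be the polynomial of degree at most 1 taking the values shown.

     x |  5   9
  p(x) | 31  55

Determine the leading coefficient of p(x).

6

Write p(x) = ax + b. Substituting each data point gives a linear system:
  5a + b = 31
  9a + b = 55
Solving the system yields a = 6, b = 1.
So p(x) = 6x + 1.
The leading coefficient is 6.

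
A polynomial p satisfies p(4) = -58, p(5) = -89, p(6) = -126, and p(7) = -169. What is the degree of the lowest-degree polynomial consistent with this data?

2

Forward differences of the values at s = 4, 5, 6, 7:
  p  : -58  -89  -126  -169
  Δ  : -31  -37  -43
  Δ^2: -6  -6
  Δ^3: 0
The second differences are constant (-6) and nonzero, while all higher differences vanish, so the minimal degree is 2.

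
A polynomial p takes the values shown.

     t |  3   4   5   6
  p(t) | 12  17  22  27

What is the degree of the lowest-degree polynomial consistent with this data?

Forward differences of the values at t = 3, 4, 5, 6:
  p  : 12  17  22  27
  Δ  : 5  5  5
  Δ^2: 0  0
  Δ^3: 0
The first differences are constant (5) and nonzero, while all higher differences vanish, so the minimal degree is 1.

1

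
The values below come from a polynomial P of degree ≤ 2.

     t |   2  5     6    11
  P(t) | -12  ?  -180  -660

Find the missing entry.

-120

The 3 known points determine the degree-2 polynomial uniquely.
Write P(t) = at^2 + bt + c. Substituting each data point gives a linear system:
  4a + 2b + c = -12
  36a + 6b + c = -180
  121a + 11b + c = -660
Solving the system yields a = -6, b = 6, c = 0.
So P(t) = -6t^2 + 6t.
Then P(5) = -120.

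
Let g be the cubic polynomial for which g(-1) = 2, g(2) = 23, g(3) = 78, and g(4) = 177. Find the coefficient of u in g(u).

-3

Write g(u) = au^3 + bu^2 + cu + d. Substituting each data point gives a linear system:
  -a + b - c + d = 2
  8a + 4b + 2c + d = 23
  27a + 9b + 3c + d = 78
  64a + 16b + 4c + d = 177
Solving the system yields a = 2, b = 4, c = -3, d = -3.
So g(u) = 2u³ + 4u² - 3u - 3.
The coefficient of u is -3.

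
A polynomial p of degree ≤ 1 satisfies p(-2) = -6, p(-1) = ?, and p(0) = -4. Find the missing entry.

-5

The 2 known points determine the degree-1 polynomial uniquely.
Write p(n) = an + b. Substituting each data point gives a linear system:
  -2a + b = -6
  b = -4
Solving the system yields a = 1, b = -4.
So p(n) = n - 4.
Then p(-1) = -5.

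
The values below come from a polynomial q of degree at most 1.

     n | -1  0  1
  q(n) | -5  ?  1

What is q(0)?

On equispaced nodes a degree-1 polynomial has vanishing second forward difference, so
  q(-1) - 2·q(0) + q(1) = 0.
Substituting the known values and solving for q(0):
  -2·q(0) = 4
  q(0) = -2.

-2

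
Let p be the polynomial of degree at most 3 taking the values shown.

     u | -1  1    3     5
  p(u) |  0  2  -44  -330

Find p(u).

Using the Lagrange interpolation formula with nodes -1, 1, 3, 5:
  L_0(u) = (u - 1)(u - 3)(u - 5) / -48
  L_1(u) = (u + 1)(u - 3)(u - 5) / 16
  L_2(u) = (u + 1)(u - 1)(u - 5) / -16
  L_3(u) = (u + 1)(u - 1)(u - 3) / 48
Then p(u) = 0·L_0(u) + 2·L_1(u) - 44·L_2(u) - 330·L_3(u).
Expanding and collecting terms gives p(u) = -4u^3 + 6u^2 + 5u - 5.
Check: p(-1) = 0. ✓

p(u) = -4u^3 + 6u^2 + 5u - 5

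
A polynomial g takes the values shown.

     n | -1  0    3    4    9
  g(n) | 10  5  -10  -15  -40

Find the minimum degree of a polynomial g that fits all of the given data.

Divided differences on the nodes -1, 0, 3, 4, 9:
  order 0: 10  5  -10  -15  -40
  order 1: -5  -5  -5  -5
  order 2: 0  0  0
  order 3: 0  0
  order 4: 0
The order-1 divided differences are all -5 (nonzero) and every higher order vanishes, so the data lies on a polynomial of degree exactly 1.

1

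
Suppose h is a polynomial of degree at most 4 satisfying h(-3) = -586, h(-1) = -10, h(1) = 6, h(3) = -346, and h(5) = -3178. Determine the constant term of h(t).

Write h(t) = at^4 + bt^3 + ct^2 + dt + e. Substituting each data point gives a linear system:
  81a - 27b + 9c - 3d + e = -586
  a - b + c - d + e = -10
  a + b + c + d + e = 6
  81a + 27b + 9c + 3d + e = -346
  625a + 125b + 25c + 5d + e = -3178
Solving the system yields a = -6, b = 4, c = 2, d = 4, e = 2.
So h(t) = -6t^4 + 4t^3 + 2t^2 + 4t + 2.
The constant term is 2.

2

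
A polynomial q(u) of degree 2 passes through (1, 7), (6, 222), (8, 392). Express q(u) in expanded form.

Write q(u) = au^2 + bu + c. Substituting each data point gives a linear system:
  a + b + c = 7
  36a + 6b + c = 222
  64a + 8b + c = 392
Solving the system yields a = 6, b = 1, c = 0.
So q(u) = 6u² + u.
Check: q(8) = 392. ✓

q(u) = 6u^2 + u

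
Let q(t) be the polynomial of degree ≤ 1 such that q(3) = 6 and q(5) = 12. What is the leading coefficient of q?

3

Write q(t) = at + b. Substituting each data point gives a linear system:
  3a + b = 6
  5a + b = 12
Solving the system yields a = 3, b = -3.
So q(t) = 3t - 3.
The leading coefficient is 3.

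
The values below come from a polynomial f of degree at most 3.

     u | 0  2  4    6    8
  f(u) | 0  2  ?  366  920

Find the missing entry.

On equispaced nodes a degree-3 polynomial has vanishing fourth forward difference, so
  f(0) - 4·f(2) + 6·f(4) - 4·f(6) + f(8) = 0.
Substituting the known values and solving for f(4):
  6·f(4) = 552
  f(4) = 92.

92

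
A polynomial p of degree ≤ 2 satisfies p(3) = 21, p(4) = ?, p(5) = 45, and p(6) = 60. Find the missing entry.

On equispaced nodes a degree-2 polynomial has vanishing third forward difference, so
  - p(3) + 3·p(4) - 3·p(5) + p(6) = 0.
Substituting the known values and solving for p(4):
  3·p(4) = 96
  p(4) = 32.

32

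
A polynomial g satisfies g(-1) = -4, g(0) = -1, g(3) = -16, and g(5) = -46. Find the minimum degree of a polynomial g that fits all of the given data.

2

Divided differences on the nodes -1, 0, 3, 5:
  order 0: -4  -1  -16  -46
  order 1: 3  -5  -15
  order 2: -2  -2
  order 3: 0
The order-2 divided differences are all -2 (nonzero) and every higher order vanishes, so the data lies on a polynomial of degree exactly 2.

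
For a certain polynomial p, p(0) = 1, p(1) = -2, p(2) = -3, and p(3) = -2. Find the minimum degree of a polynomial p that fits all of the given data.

2

Forward differences of the values at u = 0, 1, 2, 3:
  p  : 1  -2  -3  -2
  Δ  : -3  -1  1
  Δ^2: 2  2
  Δ^3: 0
The second differences are constant (2) and nonzero, while all higher differences vanish, so the minimal degree is 2.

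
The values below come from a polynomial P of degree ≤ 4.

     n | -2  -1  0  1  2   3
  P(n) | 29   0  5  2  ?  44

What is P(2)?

On equispaced nodes a degree-4 polynomial has vanishing fifth forward difference, so
  - P(-2) + 5·P(-1) - 10·P(0) + 10·P(1) - 5·P(2) + P(3) = 0.
Substituting the known values and solving for P(2):
  -5·P(2) = 15
  P(2) = -3.

-3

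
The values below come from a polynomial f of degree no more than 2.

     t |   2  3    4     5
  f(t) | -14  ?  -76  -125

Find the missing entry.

-39

On equispaced nodes a degree-2 polynomial has vanishing third forward difference, so
  - f(2) + 3·f(3) - 3·f(4) + f(5) = 0.
Substituting the known values and solving for f(3):
  3·f(3) = -117
  f(3) = -39.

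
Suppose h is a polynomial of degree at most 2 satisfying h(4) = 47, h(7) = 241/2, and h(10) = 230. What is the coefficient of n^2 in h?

2

Write h(n) = an^2 + bn + c. Substituting each data point gives a linear system:
  16a + 4b + c = 47
  49a + 7b + c = 241/2
  100a + 10b + c = 230
Solving the system yields a = 2, b = 5/2, c = 5.
So h(n) = 2n^2 + (5/2)n + 5.
The leading coefficient is 2.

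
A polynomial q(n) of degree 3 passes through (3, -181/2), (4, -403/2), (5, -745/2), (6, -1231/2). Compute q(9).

-3793/2

Write q(n) = an^3 + bn^2 + cn + d. Substituting each data point gives a linear system:
  27a + 9b + 3c + d = -181/2
  64a + 16b + 4c + d = -403/2
  125a + 25b + 5c + d = -745/2
  216a + 36b + 6c + d = -1231/2
Solving the system yields a = -2, b = -6, c = 5, d = 5/2.
So q(n) = -2n³ - 6n² + 5n + 5/2.
Then q(9) = -3793/2.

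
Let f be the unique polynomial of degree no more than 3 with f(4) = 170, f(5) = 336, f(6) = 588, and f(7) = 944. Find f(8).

1422

Write f(t) = at^3 + bt^2 + ct + d. Substituting each data point gives a linear system:
  64a + 16b + 4c + d = 170
  125a + 25b + 5c + d = 336
  216a + 36b + 6c + d = 588
  343a + 49b + 7c + d = 944
Solving the system yields a = 3, b = -2, c = 1, d = 6.
So f(t) = 3t³ - 2t² + t + 6.
Then f(8) = 1422.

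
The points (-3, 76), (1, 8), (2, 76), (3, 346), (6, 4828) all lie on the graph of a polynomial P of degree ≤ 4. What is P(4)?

Using the Lagrange interpolation formula with nodes -3, 1, 2, 3, 6:
  L_0(s) = (s - 1)(s - 2)(s - 3)(s - 6) / 1080
  L_1(s) = (s + 3)(s - 2)(s - 3)(s - 6) / -40
  L_2(s) = (s + 3)(s - 1)(s - 3)(s - 6) / 20
  L_3(s) = (s + 3)(s - 1)(s - 2)(s - 6) / -36
  L_4(s) = (s + 3)(s - 1)(s - 2)(s - 3) / 540
Then P(s) = 76·L_0(s) + 8·L_1(s) + 76·L_2(s) + 346·L_3(s) + 4828·L_4(s).
Expanding and collecting terms gives P(s) = 3s^4 + 5s^3 - 4s^2 + 4.
Evaluating at s = 4: P(4) = 1028.

1028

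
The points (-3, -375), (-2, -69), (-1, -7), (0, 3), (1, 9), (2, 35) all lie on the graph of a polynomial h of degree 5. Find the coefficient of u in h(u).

6

Write h(u) = au^5 + bu^4 + cu^3 + du^2 + eu + k. Substituting each data point gives a linear system:
  -243a + 81b - 27c + 9d - 3e + k = -375
  -32a + 16b - 8c + 4d - 2e + k = -69
  -a + b - c + d - e + k = -7
  k = 3
  a + b + c + d + e + k = 9
  32a + 16b + 8c + 4d + 2e + k = 35
Solving the system yields a = 1, b = -1, c = 1, d = -1, e = 6, k = 3.
So h(u) = u^5 - u^4 + u^3 - u^2 + 6u + 3.
The coefficient of u is 6.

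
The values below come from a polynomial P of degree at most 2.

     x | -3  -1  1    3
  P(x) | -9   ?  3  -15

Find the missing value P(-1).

5

The 3 known points determine the degree-2 polynomial uniquely.
Write P(x) = ax^2 + bx + c. Substituting each data point gives a linear system:
  9a - 3b + c = -9
  a + b + c = 3
  9a + 3b + c = -15
Solving the system yields a = -2, b = -1, c = 6.
So P(x) = -2x^2 - x + 6.
Then P(-1) = 5.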